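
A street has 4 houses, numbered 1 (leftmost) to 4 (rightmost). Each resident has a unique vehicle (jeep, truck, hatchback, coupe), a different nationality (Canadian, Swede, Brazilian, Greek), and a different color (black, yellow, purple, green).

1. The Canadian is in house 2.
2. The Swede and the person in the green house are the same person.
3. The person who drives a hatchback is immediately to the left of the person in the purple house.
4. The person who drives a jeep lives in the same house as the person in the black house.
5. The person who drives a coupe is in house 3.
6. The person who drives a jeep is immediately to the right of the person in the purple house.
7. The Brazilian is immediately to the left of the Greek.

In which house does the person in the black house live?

4

The Canadian is in house 2 (clue 1).
Clue 5: the person who drives a coupe is in house 3.
Clue 4 places the person in the black house in house 4.
Clue 6: the person in the purple house is in house 3.
From clue 7, the Brazilian must be in house 3.
Clue 7: the Greek is in house 4.
So house 4 gets jeep for vehicle.
The only nationality still possible for house 1 is Swede.
House 1's color must be green (nothing else left).
The only color still possible for house 2 is yellow.
By clue 3, the person who drives a hatchback is in house 2.
That leaves truck as the vehicle for house 1.
So: house 1 = truck/Swede/green, house 2 = hatchback/Canadian/yellow, house 3 = coupe/Brazilian/purple, house 4 = jeep/Greek/black.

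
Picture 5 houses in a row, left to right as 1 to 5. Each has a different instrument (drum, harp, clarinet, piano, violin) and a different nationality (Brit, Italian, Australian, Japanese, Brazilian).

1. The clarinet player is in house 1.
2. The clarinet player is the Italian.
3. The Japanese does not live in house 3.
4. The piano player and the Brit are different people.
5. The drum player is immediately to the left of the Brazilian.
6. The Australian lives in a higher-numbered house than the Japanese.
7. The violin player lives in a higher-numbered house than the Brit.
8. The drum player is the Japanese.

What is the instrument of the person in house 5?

violin

From clue 1, the clarinet player must be in house 1.
By clue 2, the Italian is in house 1.
The drum player is narrowed to house 2 or 4; consider each.
Placing it in house 4 leads to a contradiction, so it's in house 2.
The Brazilian is in house 3 (clue 5).
The Japanese is in house 2 (clue 8).
House 5 nationality: only Australian fits.
The violin player is in house 5 (clue 7).
House 4's instrument must be harp (nothing else left).
House 4's nationality must be Brit (nothing else left).
So house 3 gets piano for instrument.
So: house 1 = clarinet/Italian, house 2 = drum/Japanese, house 3 = piano/Brazilian, house 4 = harp/Brit, house 5 = violin/Australian.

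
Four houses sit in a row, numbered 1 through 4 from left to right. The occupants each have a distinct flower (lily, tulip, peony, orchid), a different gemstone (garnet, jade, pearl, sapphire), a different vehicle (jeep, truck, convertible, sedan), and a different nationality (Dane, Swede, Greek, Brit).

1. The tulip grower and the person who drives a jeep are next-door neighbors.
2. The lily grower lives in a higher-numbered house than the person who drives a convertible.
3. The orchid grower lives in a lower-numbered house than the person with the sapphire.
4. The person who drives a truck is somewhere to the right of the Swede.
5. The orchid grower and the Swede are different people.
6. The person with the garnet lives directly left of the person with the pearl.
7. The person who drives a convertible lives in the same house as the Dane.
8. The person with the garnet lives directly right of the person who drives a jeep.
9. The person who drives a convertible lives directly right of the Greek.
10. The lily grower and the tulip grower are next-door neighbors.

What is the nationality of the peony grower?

Brit

That leaves jade as the gemstone for house 1.
House 4's nationality must be Brit (nothing else left).
The lily grower is narrowed to house 3 or 4; consider each.
Placing it in house 4 leads to a contradiction, so it's in house 3.
Clue 2: the person who drives a convertible is in house 2.
From clue 7, the Dane must be in house 2.
Clue 9 places the Greek in house 1.
The tulip grower is in house 2 (clue 10).
House 1 flower: only orchid fits.
House 4's flower must be peony (nothing else left).
The only nationality still possible for house 3 is Swede.
Clue 4: the person who drives a truck is in house 4.
Clue 8: the person with the garnet is in house 2.
So house 1 gets jeep for vehicle.
The only vehicle still possible for house 3 is sedan.
By clue 6, the person with the pearl is in house 3.
So house 4 gets sapphire for gemstone.
So: house 1 = orchid/jade/jeep/Greek, house 2 = tulip/garnet/convertible/Dane, house 3 = lily/pearl/sedan/Swede, house 4 = peony/sapphire/truck/Brit.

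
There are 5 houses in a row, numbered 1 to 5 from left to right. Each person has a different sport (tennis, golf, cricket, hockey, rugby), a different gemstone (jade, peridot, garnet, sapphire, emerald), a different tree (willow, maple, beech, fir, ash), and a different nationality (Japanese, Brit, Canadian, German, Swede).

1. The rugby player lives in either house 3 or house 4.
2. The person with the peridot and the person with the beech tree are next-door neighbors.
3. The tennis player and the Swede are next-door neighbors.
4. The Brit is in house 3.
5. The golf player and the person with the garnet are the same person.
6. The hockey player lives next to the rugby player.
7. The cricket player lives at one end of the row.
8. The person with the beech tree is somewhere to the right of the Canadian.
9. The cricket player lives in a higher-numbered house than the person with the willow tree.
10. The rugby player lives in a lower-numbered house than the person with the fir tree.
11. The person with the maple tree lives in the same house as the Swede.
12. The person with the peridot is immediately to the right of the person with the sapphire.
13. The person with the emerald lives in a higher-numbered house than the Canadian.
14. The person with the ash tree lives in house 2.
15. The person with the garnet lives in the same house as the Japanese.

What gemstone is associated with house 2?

By clue 4, the Brit is in house 3.
Clue 9: the cricket player is in house 5.
From clue 14, the person with the ash tree must be in house 2.
So house 1 gets golf for sport.
From clue 5, the person with the garnet must be in house 1.
Clue 15: the Japanese is in house 1.
So house 2 gets hockey for sport.
House 1 tree: only willow fits.
The only tree still possible for house 3 is beech.
Clue 2: the person with the peridot is in house 4.
The rugby player is in house 3 (clue 6).
Clue 8: the Canadian is in house 2.
Clue 12: the person with the sapphire is in house 3.
So house 4 gets tennis for sport.
House 2 gemstone: only jade fits.
The only gemstone still possible for house 5 is emerald.
By clue 3, the Swede is in house 5.
Clue 11: the person with the maple tree is in house 5.
House 4 tree: only fir fits.
So house 4 gets German for nationality.
So: house 1 = golf/garnet/willow/Japanese, house 2 = hockey/jade/ash/Canadian, house 3 = rugby/sapphire/beech/Brit, house 4 = tennis/peridot/fir/German, house 5 = cricket/emerald/maple/Swede.

jade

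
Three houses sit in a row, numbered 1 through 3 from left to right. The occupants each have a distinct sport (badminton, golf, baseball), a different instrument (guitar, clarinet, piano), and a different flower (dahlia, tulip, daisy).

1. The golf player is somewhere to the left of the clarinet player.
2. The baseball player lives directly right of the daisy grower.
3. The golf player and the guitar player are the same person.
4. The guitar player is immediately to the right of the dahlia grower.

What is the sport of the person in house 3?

baseball

By clue 4, the guitar player is in house 2.
Clue 4 places the dahlia grower in house 1.
House 1's instrument must be piano (nothing else left).
That leaves clarinet as the instrument for house 3.
The only flower still possible for house 2 is daisy.
So house 3 gets tulip for flower.
The baseball player is in house 3 (clue 2).
The golf player is in house 2 (clue 3).
That leaves badminton as the sport for house 1.
So: house 1 = badminton/piano/dahlia, house 2 = golf/guitar/daisy, house 3 = baseball/clarinet/tulip.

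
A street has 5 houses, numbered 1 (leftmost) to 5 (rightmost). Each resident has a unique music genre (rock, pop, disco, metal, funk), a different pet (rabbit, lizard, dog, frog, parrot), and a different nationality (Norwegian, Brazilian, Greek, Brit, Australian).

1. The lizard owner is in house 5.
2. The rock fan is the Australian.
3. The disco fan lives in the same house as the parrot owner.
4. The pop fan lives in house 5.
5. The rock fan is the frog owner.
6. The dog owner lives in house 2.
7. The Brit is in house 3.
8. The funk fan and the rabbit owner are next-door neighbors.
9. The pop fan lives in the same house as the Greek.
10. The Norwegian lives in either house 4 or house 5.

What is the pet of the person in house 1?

frog

By clue 1, the lizard owner is in house 5.
The pop fan is in house 5 (clue 4).
Clue 6 places the dog owner in house 2.
From clue 7, the Brit must be in house 3.
From clue 9, the Greek must be in house 5.
The only nationality still possible for house 4 is Norwegian.
From clue 2, the rock fan must be in house 1.
By clue 2, the Australian is in house 1.
Clue 5 places the frog owner in house 1.
The only nationality still possible for house 2 is Brazilian.
The disco fan is narrowed to house 3 or 4; consider each.
Placing it in house 3 leads to a contradiction, so it's in house 4.
Clue 3 places the parrot owner in house 4.
So house 3 gets rabbit for pet.
The funk fan is in house 2 (clue 8).
House 3's music genre must be metal (nothing else left).
So: house 1 = rock/frog/Australian, house 2 = funk/dog/Brazilian, house 3 = metal/rabbit/Brit, house 4 = disco/parrot/Norwegian, house 5 = pop/lizard/Greek.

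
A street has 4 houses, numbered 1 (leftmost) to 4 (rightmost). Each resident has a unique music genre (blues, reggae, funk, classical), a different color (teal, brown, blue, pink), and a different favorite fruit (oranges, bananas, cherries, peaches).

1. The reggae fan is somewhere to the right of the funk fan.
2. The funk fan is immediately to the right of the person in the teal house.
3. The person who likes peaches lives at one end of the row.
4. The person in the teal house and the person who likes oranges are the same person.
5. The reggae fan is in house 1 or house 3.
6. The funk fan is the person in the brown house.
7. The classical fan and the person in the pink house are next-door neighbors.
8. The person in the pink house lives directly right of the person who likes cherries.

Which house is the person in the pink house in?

3

The reggae fan is in house 3 (clue 5).
So house 2 gets funk for music genre.
From clue 2, the person in the teal house must be in house 1.
The person who likes oranges is in house 1 (clue 4).
Clue 6: the person in the brown house is in house 2.
That leaves pink as the color for house 3.
The only color still possible for house 4 is blue.
House 2 favorite fruit: only cherries fits.
The only favorite fruit still possible for house 3 is bananas.
House 4's favorite fruit must be peaches (nothing else left).
From clue 7, the classical fan must be in house 4.
House 1 music genre: only blues fits.
So: house 1 = blues/teal/oranges, house 2 = funk/brown/cherries, house 3 = reggae/pink/bananas, house 4 = classical/blue/peaches.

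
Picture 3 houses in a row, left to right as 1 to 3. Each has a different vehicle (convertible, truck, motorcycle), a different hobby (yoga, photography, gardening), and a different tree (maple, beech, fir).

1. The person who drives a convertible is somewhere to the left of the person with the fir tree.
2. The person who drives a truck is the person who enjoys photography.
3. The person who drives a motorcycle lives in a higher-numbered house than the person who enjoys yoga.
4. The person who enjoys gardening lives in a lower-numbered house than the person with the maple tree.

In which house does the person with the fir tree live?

House 3 hobby: only photography fits.
The only tree still possible for house 1 is beech.
Clue 2: the person who drives a truck is in house 3.
The only vehicle still possible for house 1 is convertible.
House 2 vehicle: only motorcycle fits.
From clue 3, the person who enjoys yoga must be in house 1.
That leaves gardening as the hobby for house 2.
From clue 4, the person with the maple tree must be in house 3.
That leaves fir as the tree for house 2.
So: house 1 = convertible/yoga/beech, house 2 = motorcycle/gardening/fir, house 3 = truck/photography/maple.

2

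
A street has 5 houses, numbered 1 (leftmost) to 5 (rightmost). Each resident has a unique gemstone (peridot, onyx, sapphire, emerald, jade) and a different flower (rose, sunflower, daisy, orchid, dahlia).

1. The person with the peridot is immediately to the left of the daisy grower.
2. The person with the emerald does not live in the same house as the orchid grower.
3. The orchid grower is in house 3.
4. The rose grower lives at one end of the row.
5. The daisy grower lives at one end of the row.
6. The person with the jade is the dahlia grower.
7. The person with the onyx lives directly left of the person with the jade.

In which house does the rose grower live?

1

By clue 3, the orchid grower is in house 3.
Clue 5: the daisy grower is in house 5.
Clue 1 places the person with the peridot in house 4.
House 2's gemstone must be jade (nothing else left).
House 1 flower: only rose fits.
By clue 6, the dahlia grower is in house 2.
Clue 7 places the person with the onyx in house 1.
House 3's gemstone must be sapphire (nothing else left).
The only gemstone still possible for house 5 is emerald.
House 4 flower: only sunflower fits.
So: house 1 = onyx/rose, house 2 = jade/dahlia, house 3 = sapphire/orchid, house 4 = peridot/sunflower, house 5 = emerald/daisy.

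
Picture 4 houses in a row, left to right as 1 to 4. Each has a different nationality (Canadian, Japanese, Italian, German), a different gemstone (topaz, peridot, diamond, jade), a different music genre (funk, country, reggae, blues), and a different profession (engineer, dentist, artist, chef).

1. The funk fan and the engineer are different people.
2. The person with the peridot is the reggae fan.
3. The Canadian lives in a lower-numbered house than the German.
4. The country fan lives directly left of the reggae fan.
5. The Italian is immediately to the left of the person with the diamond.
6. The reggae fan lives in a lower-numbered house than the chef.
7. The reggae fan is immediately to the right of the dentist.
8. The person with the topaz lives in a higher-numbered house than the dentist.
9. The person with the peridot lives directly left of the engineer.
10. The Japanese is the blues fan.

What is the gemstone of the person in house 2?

House 1 gemstone: only jade fits.
The person with the peridot is narrowed to house 2 or 3; consider each.
Placing it in house 3 leads to a contradiction, so it's in house 2.
From clue 2, the reggae fan must be in house 2.
Clue 4: the country fan is in house 1.
Clue 7: the dentist is in house 1.
Clue 9 places the engineer in house 3.
The only profession still possible for house 2 is artist.
That leaves chef as the profession for house 4.
Clue 1 places the funk fan in house 4.
That leaves Canadian as the nationality for house 1.
That leaves blues as the music genre for house 3.
From clue 10, the Japanese must be in house 3.
The only nationality still possible for house 2 is Italian.
House 4's nationality must be German (nothing else left).
Clue 5 places the person with the diamond in house 3.
House 4's gemstone must be topaz (nothing else left).
So: house 1 = Canadian/jade/country/dentist, house 2 = Italian/peridot/reggae/artist, house 3 = Japanese/diamond/blues/engineer, house 4 = German/topaz/funk/chef.

peridot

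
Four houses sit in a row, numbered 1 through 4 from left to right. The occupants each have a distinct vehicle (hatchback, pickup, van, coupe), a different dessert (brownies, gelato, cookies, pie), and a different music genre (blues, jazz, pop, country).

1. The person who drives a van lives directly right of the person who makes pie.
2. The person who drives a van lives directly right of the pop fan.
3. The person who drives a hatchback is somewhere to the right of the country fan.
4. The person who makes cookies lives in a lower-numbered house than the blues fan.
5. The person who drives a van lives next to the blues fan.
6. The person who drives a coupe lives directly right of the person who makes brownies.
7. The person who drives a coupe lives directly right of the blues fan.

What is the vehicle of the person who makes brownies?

So house 1 gets pickup for vehicle.
House 4 dessert: only gelato fits.
House 4's music genre must be jazz (nothing else left).
The person who drives a coupe is narrowed to house 3 or 4; consider each.
Placing it in house 3 leads to a contradiction, so it's in house 4.
By clue 6, the person who makes brownies is in house 3.
Clue 7 places the blues fan in house 3.
The person who drives a van is in house 2 (clue 5).
That leaves hatchback as the vehicle for house 3.
Clue 1: the person who makes pie is in house 1.
The pop fan is in house 1 (clue 2).
House 2 dessert: only cookies fits.
House 2's music genre must be country (nothing else left).
So: house 1 = pickup/pie/pop, house 2 = van/cookies/country, house 3 = hatchback/brownies/blues, house 4 = coupe/gelato/jazz.

hatchback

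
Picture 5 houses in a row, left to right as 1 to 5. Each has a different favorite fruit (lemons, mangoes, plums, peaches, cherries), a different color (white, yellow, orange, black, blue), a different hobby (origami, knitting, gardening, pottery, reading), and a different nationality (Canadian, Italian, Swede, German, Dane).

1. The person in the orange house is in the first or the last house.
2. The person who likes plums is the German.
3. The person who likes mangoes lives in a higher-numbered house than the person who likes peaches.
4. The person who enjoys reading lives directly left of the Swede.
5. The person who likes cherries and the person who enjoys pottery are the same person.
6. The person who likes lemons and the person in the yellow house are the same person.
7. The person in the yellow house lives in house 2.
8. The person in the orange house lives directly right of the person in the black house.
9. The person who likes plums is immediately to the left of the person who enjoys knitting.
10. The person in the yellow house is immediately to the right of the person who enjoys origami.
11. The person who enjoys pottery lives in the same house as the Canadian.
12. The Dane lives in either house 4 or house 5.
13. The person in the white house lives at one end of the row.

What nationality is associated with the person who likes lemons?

The person in the yellow house is in house 2 (clue 7).
From clue 8, the person in the orange house must be in house 5.
The person in the black house is in house 4 (clue 8).
The person who enjoys origami is in house 1 (clue 10).
The only color still possible for house 3 is blue.
From clue 6, the person who likes lemons must be in house 2.
That leaves white as the color for house 1.
So house 2 gets Italian for nationality.
So house 1 gets German for nationality.
Clue 2: the person who likes plums is in house 1.
The person who enjoys knitting is in house 2 (clue 9).
That leaves Canadian as the nationality for house 3.
By clue 11, the person who enjoys pottery is in house 3.
That leaves reading as the hobby for house 4.
House 5 hobby: only gardening fits.
From clue 4, the Swede must be in house 5.
The person who likes cherries is in house 3 (clue 5).
So house 5 gets mangoes for favorite fruit.
The only nationality still possible for house 4 is Dane.
That leaves peaches as the favorite fruit for house 4.
So: house 1 = plums/white/origami/German, house 2 = lemons/yellow/knitting/Italian, house 3 = cherries/blue/pottery/Canadian, house 4 = peaches/black/reading/Dane, house 5 = mangoes/orange/gardening/Swede.

Italian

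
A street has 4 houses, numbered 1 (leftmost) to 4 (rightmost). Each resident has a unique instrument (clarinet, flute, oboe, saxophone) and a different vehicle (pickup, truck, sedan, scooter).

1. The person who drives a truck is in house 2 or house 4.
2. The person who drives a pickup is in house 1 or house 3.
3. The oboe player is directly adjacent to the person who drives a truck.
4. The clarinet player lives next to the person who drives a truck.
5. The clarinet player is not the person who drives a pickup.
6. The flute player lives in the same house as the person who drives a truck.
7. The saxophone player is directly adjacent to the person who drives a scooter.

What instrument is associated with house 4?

The clarinet player is narrowed to house 1 or 3; consider each.
Placing it in house 1 leads to a contradiction, so it's in house 3.
Clue 5 places the person who drives a pickup in house 1.
So house 1 gets oboe for instrument.
The person who drives a truck is in house 2 (clue 3).
By clue 6, the flute player is in house 2.
Clue 7: the person who drives a scooter is in house 3.
That leaves saxophone as the instrument for house 4.
House 4's vehicle must be sedan (nothing else left).
So: house 1 = oboe/pickup, house 2 = flute/truck, house 3 = clarinet/scooter, house 4 = saxophone/sedan.

saxophone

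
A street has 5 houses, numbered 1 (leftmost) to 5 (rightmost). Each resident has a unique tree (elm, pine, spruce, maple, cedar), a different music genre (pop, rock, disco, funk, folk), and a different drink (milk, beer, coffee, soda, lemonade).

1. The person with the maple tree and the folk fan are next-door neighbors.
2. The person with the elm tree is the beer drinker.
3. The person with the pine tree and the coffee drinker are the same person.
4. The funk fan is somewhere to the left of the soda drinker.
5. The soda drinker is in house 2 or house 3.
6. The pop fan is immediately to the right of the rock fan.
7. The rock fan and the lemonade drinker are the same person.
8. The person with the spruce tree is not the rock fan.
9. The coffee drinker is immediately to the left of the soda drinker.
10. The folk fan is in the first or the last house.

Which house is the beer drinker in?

The person with the maple tree is narrowed to house 2 or 4; consider each.
Placing it in house 2 leads to a contradiction, so it's in house 4.
The folk fan is in house 5 (clue 1).
House 4 drink: only milk fits.
That leaves beer as the drink for house 5.
From clue 2, the person with the elm tree must be in house 5.
The person with the pine tree is narrowed to house 1 or 2; consider each.
Placing it in house 2 leads to a contradiction, so it's in house 1.
Clue 3 places the coffee drinker in house 1.
By clue 9, the soda drinker is in house 2.
That leaves lemonade as the drink for house 3.
By clue 4, the funk fan is in house 1.
Clue 7 places the rock fan in house 3.
The person with the spruce tree is in house 2 (clue 8).
So house 3 gets cedar for tree.
The pop fan is in house 4 (clue 6).
So house 2 gets disco for music genre.
So: house 1 = pine/funk/coffee, house 2 = spruce/disco/soda, house 3 = cedar/rock/lemonade, house 4 = maple/pop/milk, house 5 = elm/folk/beer.

5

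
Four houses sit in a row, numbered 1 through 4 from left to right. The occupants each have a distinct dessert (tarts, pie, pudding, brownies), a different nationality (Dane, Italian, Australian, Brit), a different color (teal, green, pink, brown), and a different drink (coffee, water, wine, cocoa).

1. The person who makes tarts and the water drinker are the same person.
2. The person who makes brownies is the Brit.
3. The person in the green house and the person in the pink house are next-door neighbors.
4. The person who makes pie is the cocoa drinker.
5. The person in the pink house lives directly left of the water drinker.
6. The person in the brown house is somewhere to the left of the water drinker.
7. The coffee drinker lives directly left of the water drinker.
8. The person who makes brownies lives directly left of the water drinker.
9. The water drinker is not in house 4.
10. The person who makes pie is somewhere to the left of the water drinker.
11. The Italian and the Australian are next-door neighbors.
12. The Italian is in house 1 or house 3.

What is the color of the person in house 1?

brown

House 4 dessert: only pudding fits.
House 4's drink must be wine (nothing else left).
House 3's dessert must be tarts (nothing else left).
So house 4 gets teal for color.
House 3's drink must be water (nothing else left).
Clue 5: the person in the pink house is in house 2.
By clue 7, the coffee drinker is in house 2.
By clue 8, the person who makes brownies is in house 2.
House 1's dessert must be pie (nothing else left).
The only color still possible for house 1 is brown.
House 3's color must be green (nothing else left).
That leaves cocoa as the drink for house 1.
By clue 2, the Brit is in house 2.
Clue 11: the Italian is in house 3.
The only nationality still possible for house 1 is Dane.
House 4 nationality: only Australian fits.
So: house 1 = pie/Dane/brown/cocoa, house 2 = brownies/Brit/pink/coffee, house 3 = tarts/Italian/green/water, house 4 = pudding/Australian/teal/wine.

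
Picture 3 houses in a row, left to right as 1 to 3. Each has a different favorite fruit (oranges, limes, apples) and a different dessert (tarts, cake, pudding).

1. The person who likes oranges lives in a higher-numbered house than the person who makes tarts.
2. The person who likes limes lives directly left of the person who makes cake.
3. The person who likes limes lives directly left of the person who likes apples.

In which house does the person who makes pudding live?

That leaves limes as the favorite fruit for house 1.
Clue 2 places the person who makes cake in house 2.
Clue 3: the person who likes apples is in house 2.
House 3 favorite fruit: only oranges fits.
The only dessert still possible for house 3 is pudding.
So house 1 gets tarts for dessert.
So: house 1 = limes/tarts, house 2 = apples/cake, house 3 = oranges/pudding.

3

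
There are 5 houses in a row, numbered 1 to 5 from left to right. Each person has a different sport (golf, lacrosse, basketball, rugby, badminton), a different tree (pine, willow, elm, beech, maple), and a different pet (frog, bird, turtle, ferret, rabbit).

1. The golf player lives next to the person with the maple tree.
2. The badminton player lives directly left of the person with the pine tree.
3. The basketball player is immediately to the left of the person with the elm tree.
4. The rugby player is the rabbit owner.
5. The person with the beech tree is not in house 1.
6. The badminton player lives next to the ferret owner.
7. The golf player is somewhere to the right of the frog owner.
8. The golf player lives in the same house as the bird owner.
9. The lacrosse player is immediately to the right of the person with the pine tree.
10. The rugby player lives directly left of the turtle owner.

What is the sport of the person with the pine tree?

The badminton player is narrowed to house 1 or 2 or 3; consider each.
Placing it in house 1 and house 3 leads to a contradiction, so it's in house 2.
From clue 2, the person with the pine tree must be in house 3.
By clue 9, the lacrosse player is in house 4.
So house 5 gets golf for sport.
Clue 1: the person with the maple tree is in house 4.
By clue 8, the bird owner is in house 5.
House 1's tree must be willow (nothing else left).
That leaves beech as the tree for house 5.
The basketball player is in house 1 (clue 3).
House 3 sport: only rugby fits.
House 2 tree: only elm fits.
Clue 4 places the rabbit owner in house 3.
Clue 10 places the turtle owner in house 4.
The only pet still possible for house 2 is frog.
The only pet still possible for house 1 is ferret.
So: house 1 = basketball/willow/ferret, house 2 = badminton/elm/frog, house 3 = rugby/pine/rabbit, house 4 = lacrosse/maple/turtle, house 5 = golf/beech/bird.

rugby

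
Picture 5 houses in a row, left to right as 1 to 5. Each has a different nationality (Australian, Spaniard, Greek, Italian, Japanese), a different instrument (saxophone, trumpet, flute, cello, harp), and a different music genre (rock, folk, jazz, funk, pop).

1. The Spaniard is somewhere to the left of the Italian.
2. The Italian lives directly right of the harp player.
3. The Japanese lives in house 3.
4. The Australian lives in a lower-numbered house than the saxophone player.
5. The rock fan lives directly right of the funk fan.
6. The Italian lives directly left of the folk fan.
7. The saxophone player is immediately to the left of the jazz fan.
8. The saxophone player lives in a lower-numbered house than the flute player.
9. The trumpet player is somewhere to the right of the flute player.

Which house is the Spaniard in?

Clue 3 places the Japanese in house 3.
That leaves Greek as the nationality for house 5.
That leaves Italian as the nationality for house 4.
Clue 2: the harp player is in house 3.
Clue 6: the folk fan is in house 5.
So house 1 gets cello for instrument.
That leaves saxophone as the instrument for house 2.
House 5's instrument must be trumpet (nothing else left).
The Australian is in house 1 (clue 4).
By clue 7, the jazz fan is in house 3.
The only nationality still possible for house 2 is Spaniard.
House 4's instrument must be flute (nothing else left).
By clue 5, the rock fan is in house 2.
Clue 5: the funk fan is in house 1.
The only music genre still possible for house 4 is pop.
So: house 1 = Australian/cello/funk, house 2 = Spaniard/saxophone/rock, house 3 = Japanese/harp/jazz, house 4 = Italian/flute/pop, house 5 = Greek/trumpet/folk.

2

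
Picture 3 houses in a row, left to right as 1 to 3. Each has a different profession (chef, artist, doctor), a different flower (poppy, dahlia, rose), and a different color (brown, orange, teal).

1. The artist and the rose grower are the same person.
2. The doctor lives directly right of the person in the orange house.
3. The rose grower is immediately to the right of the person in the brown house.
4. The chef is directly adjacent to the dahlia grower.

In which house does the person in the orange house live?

1

The only color still possible for house 3 is teal.
House 1's profession must be chef (nothing else left).
By clue 4, the dahlia grower is in house 2.
That leaves poppy as the flower for house 1.
The only flower still possible for house 3 is rose.
From clue 1, the artist must be in house 3.
Clue 3: the person in the brown house is in house 2.
House 2's profession must be doctor (nothing else left).
So house 1 gets orange for color.
So: house 1 = chef/poppy/orange, house 2 = doctor/dahlia/brown, house 3 = artist/rose/teal.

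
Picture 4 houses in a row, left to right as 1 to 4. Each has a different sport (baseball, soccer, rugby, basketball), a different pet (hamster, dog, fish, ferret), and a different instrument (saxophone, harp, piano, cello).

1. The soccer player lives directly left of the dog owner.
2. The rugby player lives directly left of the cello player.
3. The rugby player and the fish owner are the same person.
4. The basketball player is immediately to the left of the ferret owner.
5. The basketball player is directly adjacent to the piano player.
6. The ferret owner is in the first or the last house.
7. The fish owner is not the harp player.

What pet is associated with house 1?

Clue 6: the ferret owner is in house 4.
So house 4 gets baseball for sport.
The basketball player is in house 3 (clue 4).
The rugby player is narrowed to house 1 or 2; consider each.
Placing it in house 2 leads to a contradiction, so it's in house 1.
Clue 2 places the cello player in house 2.
From clue 3, the fish owner must be in house 1.
So house 2 gets soccer for sport.
That leaves saxophone as the instrument for house 1.
So house 3 gets harp for instrument.
House 4 instrument: only piano fits.
Clue 1 places the dog owner in house 3.
So house 2 gets hamster for pet.
So: house 1 = rugby/fish/saxophone, house 2 = soccer/hamster/cello, house 3 = basketball/dog/harp, house 4 = baseball/ferret/piano.

fish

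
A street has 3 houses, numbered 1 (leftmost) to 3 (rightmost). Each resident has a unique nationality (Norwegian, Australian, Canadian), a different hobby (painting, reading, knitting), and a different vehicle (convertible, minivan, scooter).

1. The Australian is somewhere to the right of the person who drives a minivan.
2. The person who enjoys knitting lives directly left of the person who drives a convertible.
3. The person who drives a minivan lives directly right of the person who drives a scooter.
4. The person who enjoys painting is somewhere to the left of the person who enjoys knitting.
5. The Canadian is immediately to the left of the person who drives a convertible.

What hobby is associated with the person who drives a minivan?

Clue 3 places the person who drives a minivan in house 2.
The person who drives a scooter is in house 1 (clue 3).
From clue 4, the person who enjoys painting must be in house 1.
Clue 4 places the person who enjoys knitting in house 2.
House 3's hobby must be reading (nothing else left).
So house 3 gets convertible for vehicle.
Clue 1 places the Australian in house 3.
From clue 5, the Canadian must be in house 2.
So house 1 gets Norwegian for nationality.
So: house 1 = Norwegian/painting/scooter, house 2 = Canadian/knitting/minivan, house 3 = Australian/reading/convertible.

knitting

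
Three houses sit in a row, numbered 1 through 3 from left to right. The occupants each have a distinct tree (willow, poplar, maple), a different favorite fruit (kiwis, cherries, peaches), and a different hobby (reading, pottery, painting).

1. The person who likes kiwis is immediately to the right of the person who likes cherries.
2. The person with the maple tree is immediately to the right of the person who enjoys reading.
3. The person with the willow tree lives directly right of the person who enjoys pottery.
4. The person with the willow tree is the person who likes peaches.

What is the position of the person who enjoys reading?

So house 1 gets poplar for tree.
House 1's favorite fruit must be cherries (nothing else left).
That leaves painting as the hobby for house 3.
Clue 1: the person who likes kiwis is in house 2.
House 3 favorite fruit: only peaches fits.
Clue 4 places the person with the willow tree in house 3.
House 2 tree: only maple fits.
From clue 2, the person who enjoys reading must be in house 1.
Clue 3 places the person who enjoys pottery in house 2.
So: house 1 = poplar/cherries/reading, house 2 = maple/kiwis/pottery, house 3 = willow/peaches/painting.

1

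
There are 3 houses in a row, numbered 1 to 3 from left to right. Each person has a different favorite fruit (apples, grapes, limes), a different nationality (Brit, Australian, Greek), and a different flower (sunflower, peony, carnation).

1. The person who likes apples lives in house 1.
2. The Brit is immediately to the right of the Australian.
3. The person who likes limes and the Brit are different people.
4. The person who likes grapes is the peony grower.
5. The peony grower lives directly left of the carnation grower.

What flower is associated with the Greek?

By clue 1, the person who likes apples is in house 1.
By clue 4, the person who likes grapes is in house 2.
The peony grower is in house 2 (clue 4).
Clue 5: the carnation grower is in house 3.
The only favorite fruit still possible for house 3 is limes.
So house 1 gets sunflower for flower.
By clue 3, the Brit is in house 2.
That leaves Australian as the nationality for house 1.
House 3 nationality: only Greek fits.
So: house 1 = apples/Australian/sunflower, house 2 = grapes/Brit/peony, house 3 = limes/Greek/carnation.

carnation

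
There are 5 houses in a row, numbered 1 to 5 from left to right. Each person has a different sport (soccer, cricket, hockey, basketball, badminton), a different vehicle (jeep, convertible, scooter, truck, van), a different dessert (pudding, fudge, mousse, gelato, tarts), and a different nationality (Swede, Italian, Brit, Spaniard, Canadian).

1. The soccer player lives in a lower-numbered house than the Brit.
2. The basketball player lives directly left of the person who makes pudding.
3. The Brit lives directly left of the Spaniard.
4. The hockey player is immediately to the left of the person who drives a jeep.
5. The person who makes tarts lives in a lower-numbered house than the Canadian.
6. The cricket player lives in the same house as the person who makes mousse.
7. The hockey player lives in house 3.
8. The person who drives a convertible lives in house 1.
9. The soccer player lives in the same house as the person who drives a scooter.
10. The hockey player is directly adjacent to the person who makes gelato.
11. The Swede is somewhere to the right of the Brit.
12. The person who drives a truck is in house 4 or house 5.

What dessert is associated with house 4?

Clue 7: the hockey player is in house 3.
Clue 8 places the person who drives a convertible in house 1.
House 1's nationality must be Italian (nothing else left).
Clue 4: the person who drives a jeep is in house 4.
The soccer player is in house 2 (clue 9).
Clue 9: the person who drives a scooter is in house 2.
The only vehicle still possible for house 3 is van.
The only vehicle still possible for house 5 is truck.
That leaves Canadian as the nationality for house 2.
So house 3 gets Brit for nationality.
Clue 3: the Spaniard is in house 4.
By clue 5, the person who makes tarts is in house 1.
So house 3 gets fudge for dessert.
The only nationality still possible for house 5 is Swede.
The basketball player is narrowed to house 1 or 4; consider each.
Placing it in house 4 leads to a contradiction, so it's in house 1.
Clue 2: the person who makes pudding is in house 2.
So house 4 gets gelato for dessert.
So house 5 gets mousse for dessert.
From clue 6, the cricket player must be in house 5.
The only sport still possible for house 4 is badminton.
So: house 1 = basketball/convertible/tarts/Italian, house 2 = soccer/scooter/pudding/Canadian, house 3 = hockey/van/fudge/Brit, house 4 = badminton/jeep/gelato/Spaniard, house 5 = cricket/truck/mousse/Swede.

gelato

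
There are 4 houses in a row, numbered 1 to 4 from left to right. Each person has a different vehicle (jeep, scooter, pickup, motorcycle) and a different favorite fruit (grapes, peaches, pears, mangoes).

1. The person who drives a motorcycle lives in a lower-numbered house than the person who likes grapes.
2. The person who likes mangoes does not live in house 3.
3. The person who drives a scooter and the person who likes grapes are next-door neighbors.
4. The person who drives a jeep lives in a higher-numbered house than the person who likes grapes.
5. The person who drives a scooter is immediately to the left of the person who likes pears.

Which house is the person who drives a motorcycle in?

1

The person who drives a jeep is narrowed to house 3 or 4; consider each.
Placing it in house 3 leads to a contradiction, so it's in house 4.
The person who drives a motorcycle is narrowed to house 1 or 2; consider each.
Placing it in house 2 leads to a contradiction, so it's in house 1.
The person who drives a pickup is narrowed to house 2 or 3; consider each.
Placing it in house 3 leads to a contradiction, so it's in house 2.
House 3 vehicle: only scooter fits.
Clue 3: the person who likes grapes is in house 2.
Clue 5: the person who likes pears is in house 4.
House 1 favorite fruit: only mangoes fits.
That leaves peaches as the favorite fruit for house 3.
So: house 1 = motorcycle/mangoes, house 2 = pickup/grapes, house 3 = scooter/peaches, house 4 = jeep/pears.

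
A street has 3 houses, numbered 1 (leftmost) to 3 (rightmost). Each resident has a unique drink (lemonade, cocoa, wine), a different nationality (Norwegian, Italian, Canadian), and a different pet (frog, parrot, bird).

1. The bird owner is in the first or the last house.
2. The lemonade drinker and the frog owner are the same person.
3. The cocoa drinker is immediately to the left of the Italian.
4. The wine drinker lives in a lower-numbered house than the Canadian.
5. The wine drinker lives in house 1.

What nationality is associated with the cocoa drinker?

Canadian

By clue 5, the wine drinker is in house 1.
House 3's drink must be lemonade (nothing else left).
So house 1 gets Norwegian for nationality.
From clue 2, the frog owner must be in house 3.
From clue 3, the Italian must be in house 3.
So house 2 gets cocoa for drink.
House 2 nationality: only Canadian fits.
House 1's pet must be bird (nothing else left).
House 2's pet must be parrot (nothing else left).
So: house 1 = wine/Norwegian/bird, house 2 = cocoa/Canadian/parrot, house 3 = lemonade/Italian/frog.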